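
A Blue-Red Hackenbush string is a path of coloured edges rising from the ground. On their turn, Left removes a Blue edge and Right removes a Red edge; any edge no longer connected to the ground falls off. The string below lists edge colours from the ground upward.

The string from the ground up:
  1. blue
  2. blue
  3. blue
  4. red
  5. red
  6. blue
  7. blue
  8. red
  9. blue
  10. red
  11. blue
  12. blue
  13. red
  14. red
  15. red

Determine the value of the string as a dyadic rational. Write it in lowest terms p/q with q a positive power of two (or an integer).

Build g(s[:k]) for k = 1..15, string s = blue blue blue red red blue blue red blue red blue blue red red red.
edge 1 of 15 (blue): { 0 | ∅ } ⇒ 1
edge 2 of 15 (blue): { 0, 1 | ∅ } ⇒ 2
edge 3 of 15 (blue): { 0, 1, 2 | ∅ } ⇒ 3
edge 4 of 15 (red): { 0, 1, 2 | 3 } ⇒ 5/2
edge 5 of 15 (red): { 0, 1, 2 | 5/2, 3 } ⇒ 9/4
edge 6 of 15 (blue): { 0, 1, 2, 9/4 | 5/2, 3 } ⇒ 19/8
edge 7 of 15 (blue): { 0, 1, 2, 9/4, 19/8 | 5/2, 3 } ⇒ 39/16
edge 8 of 15 (red): { 0, 1, 2, 9/4, 19/8 | 39/16, 5/2, 3 } ⇒ 77/32
edge 9 of 15 (blue): { 0, 1, 2, 9/4, 19/8, 77/32 | 39/16, 5/2, 3 } ⇒ 155/64
edge 10 of 15 (red): { 0, 1, 2, 9/4, 19/8, 77/32 | 155/64, 39/16, 5/2, 3 } ⇒ 309/128
edge 11 of 15 (blue): { 0, 1, 2, 9/4, 19/8, 77/32, 309/128 | 155/64, 39/16, 5/2, 3 } ⇒ 619/256
edge 12 of 15 (blue): { 0, 1, 2, 9/4, 19/8, 77/32, 309/128, 619/256 | 155/64, 39/16, 5/2, 3 } ⇒ 1239/512
edge 13 of 15 (red): { 0, 1, 2, 9/4, 19/8, 77/32, 309/128, 619/256 | 1239/512, 155/64, 39/16, 5/2, 3 } ⇒ 2477/1024
edge 14 of 15 (red): { 0, 1, 2, 9/4, 19/8, 77/32, 309/128, 619/256 | 2477/1024, 1239/512, 155/64, 39/16, 5/2, 3 } ⇒ 4953/2048
edge 15 of 15 (red): { 0, 1, 2, 9/4, 19/8, 77/32, 309/128, 619/256 | 4953/2048, 2477/1024, 1239/512, 155/64, 39/16, 5/2, 3 } ⇒ 9905/4096

9905/4096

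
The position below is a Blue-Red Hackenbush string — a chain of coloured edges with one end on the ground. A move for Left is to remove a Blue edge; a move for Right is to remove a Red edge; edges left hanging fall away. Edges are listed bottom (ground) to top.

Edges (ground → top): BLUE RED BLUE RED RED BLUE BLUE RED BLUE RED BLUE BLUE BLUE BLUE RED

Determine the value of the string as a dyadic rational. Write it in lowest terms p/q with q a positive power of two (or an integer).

step 1: add BLUE to get B; options L={ 0 } R={ (no moves) } = 1
step 2: add RED to get BR; options L={ 0 } R={ 1 } = 1/2
step 3: add BLUE to get BRB; options L={ 0; 1/2 } R={ 1 } = 3/4
step 4: add RED to get BRBR; options L={ 0; 1/2 } R={ 3/4; 1 } = 5/8
step 5: add RED to get BRBRR; options L={ 0; 1/2 } R={ 5/8; 3/4; 1 } = 9/16
step 6: add BLUE to get BRBRRB; options L={ 0; 1/2; 9/16 } R={ 5/8; 3/4; 1 } = 19/32
step 7: add BLUE to get BRBRRBB; options L={ 0; 1/2; 9/16; 19/32 } R={ 5/8; 3/4; 1 } = 39/64
step 8: add RED to get BRBRRBBR; options L={ 0; 1/2; 9/16; 19/32 } R={ 39/64; 5/8; 3/4; 1 } = 77/128
step 9: add BLUE to get BRBRRBBRB; options L={ 0; 1/2; 9/16; 19/32; 77/128 } R={ 39/64; 5/8; 3/4; 1 } = 155/256
step 10: add RED to get BRBRRBBRBR; options L={ 0; 1/2; 9/16; 19/32; 77/128 } R={ 155/256; 39/64; 5/8; 3/4; 1 } = 309/512
step 11: add BLUE to get BRBRRBBRBRB; options L={ 0; 1/2; 9/16; 19/32; 77/128; 309/512 } R={ 155/256; 39/64; 5/8; 3/4; 1 } = 619/1024
step 12: add BLUE to get BRBRRBBRBRBB; options L={ 0; 1/2; 9/16; 19/32; 77/128; 309/512; 619/1024 } R={ 155/256; 39/64; 5/8; 3/4; 1 } = 1239/2048
step 13: add BLUE to get BRBRRBBRBRBBB; options L={ 0; 1/2; 9/16; 19/32; 77/128; 309/512; 619/1024; 1239/2048 } R={ 155/256; 39/64; 5/8; 3/4; 1 } = 2479/4096
step 14: add BLUE to get BRBRRBBRBRBBBB; options L={ 0; 1/2; 9/16; 19/32; 77/128; 309/512; 619/1024; 1239/2048; 2479/4096 } R={ 155/256; 39/64; 5/8; 3/4; 1 } = 4959/8192
step 15: add RED to get BRBRRBBRBRBBBBR; options L={ 0; 1/2; 9/16; 19/32; 77/128; 309/512; 619/1024; 1239/2048; 2479/4096 } R={ 4959/8192; 155/256; 39/64; 5/8; 3/4; 1 } = 9917/16384

9917/16384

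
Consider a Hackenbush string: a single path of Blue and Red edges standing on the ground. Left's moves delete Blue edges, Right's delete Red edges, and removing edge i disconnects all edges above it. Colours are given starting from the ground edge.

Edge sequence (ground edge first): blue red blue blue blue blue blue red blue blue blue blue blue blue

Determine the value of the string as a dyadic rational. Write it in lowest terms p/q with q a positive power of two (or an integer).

G(b) = { 0 | none } ⇒ 1
G(br) = { 0 | 1 } ⇒ 1/2
G(brb) = { 0,1/2 | 1 } ⇒ 3/4
G(brbb) = { 0,1/2,3/4 | 1 } ⇒ 7/8
G(brbbb) = { 0,1/2,3/4,7/8 | 1 } ⇒ 15/16
G(brbbbb) = { 0,1/2,3/4,7/8,15/16 | 1 } ⇒ 31/32
G(brbbbbb) = { 0,1/2,3/4,7/8,15/16,31/32 | 1 } ⇒ 63/64
G(brbbbbbr) = { 0,1/2,3/4,7/8,15/16,31/32 | 63/64,1 } ⇒ 125/128
G(brbbbbbrb) = { 0,1/2,3/4,7/8,15/16,31/32,125/128 | 63/64,1 } ⇒ 251/256
G(brbbbbbrbb) = { 0,1/2,3/4,7/8,15/16,31/32,125/128,251/256 | 63/64,1 } ⇒ 503/512
G(brbbbbbrbbb) = { 0,1/2,3/4,7/8,15/16,31/32,125/128,251/256,503/512 | 63/64,1 } ⇒ 1007/1024
G(brbbbbbrbbbb) = { 0,1/2,3/4,7/8,15/16,31/32,125/128,251/256,503/512,1007/1024 | 63/64,1 } ⇒ 2015/2048
G(brbbbbbrbbbbb) = { 0,1/2,3/4,7/8,15/16,31/32,125/128,251/256,503/512,1007/1024,2015/2048 | 63/64,1 } ⇒ 4031/4096
G(brbbbbbrbbbbbb) = { 0,1/2,3/4,7/8,15/16,31/32,125/128,251/256,503/512,1007/1024,2015/2048,4031/4096 | 63/64,1 } ⇒ 8063/8192

8063/8192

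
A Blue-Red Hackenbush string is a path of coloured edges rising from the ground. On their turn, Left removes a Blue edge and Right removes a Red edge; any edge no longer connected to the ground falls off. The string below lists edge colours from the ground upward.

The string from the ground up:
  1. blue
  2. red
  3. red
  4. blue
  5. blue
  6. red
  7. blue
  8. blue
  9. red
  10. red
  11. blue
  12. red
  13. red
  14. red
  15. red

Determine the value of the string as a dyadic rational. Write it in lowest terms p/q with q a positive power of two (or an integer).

6945/16384

step 1: add blue to get b; options L={ 0 } R={ ∅ } → 1
step 2: add red to get br; options L={ 0 } R={ 1 } → 1/2
step 3: add red to get brr; options L={ 0 } R={ 1/2; 1 } → 1/4
step 4: add blue to get brrb; options L={ 0; 1/4 } R={ 1/2; 1 } → 3/8
step 5: add blue to get brrbb; options L={ 0; 1/4; 3/8 } R={ 1/2; 1 } → 7/16
step 6: add red to get brrbbr; options L={ 0; 1/4; 3/8 } R={ 7/16; 1/2; 1 } → 13/32
step 7: add blue to get brrbbrb; options L={ 0; 1/4; 3/8; 13/32 } R={ 7/16; 1/2; 1 } → 27/64
step 8: add blue to get brrbbrbb; options L={ 0; 1/4; 3/8; 13/32; 27/64 } R={ 7/16; 1/2; 1 } → 55/128
step 9: add red to get brrbbrbbr; options L={ 0; 1/4; 3/8; 13/32; 27/64 } R={ 55/128; 7/16; 1/2; 1 } → 109/256
step 10: add red to get brrbbrbbrr; options L={ 0; 1/4; 3/8; 13/32; 27/64 } R={ 109/256; 55/128; 7/16; 1/2; 1 } → 217/512
step 11: add blue to get brrbbrbbrrb; options L={ 0; 1/4; 3/8; 13/32; 27/64; 217/512 } R={ 109/256; 55/128; 7/16; 1/2; 1 } → 435/1024
step 12: add red to get brrbbrbbrrbr; options L={ 0; 1/4; 3/8; 13/32; 27/64; 217/512 } R={ 435/1024; 109/256; 55/128; 7/16; 1/2; 1 } → 869/2048
step 13: add red to get brrbbrbbrrbrr; options L={ 0; 1/4; 3/8; 13/32; 27/64; 217/512 } R={ 869/2048; 435/1024; 109/256; 55/128; 7/16; 1/2; 1 } → 1737/4096
step 14: add red to get brrbbrbbrrbrrr; options L={ 0; 1/4; 3/8; 13/32; 27/64; 217/512 } R={ 1737/4096; 869/2048; 435/1024; 109/256; 55/128; 7/16; 1/2; 1 } → 3473/8192
step 15: add red to get brrbbrbbrrbrrrr; options L={ 0; 1/4; 3/8; 13/32; 27/64; 217/512 } R={ 3473/8192; 1737/4096; 869/2048; 435/1024; 109/256; 55/128; 7/16; 1/2; 1 } → 6945/16384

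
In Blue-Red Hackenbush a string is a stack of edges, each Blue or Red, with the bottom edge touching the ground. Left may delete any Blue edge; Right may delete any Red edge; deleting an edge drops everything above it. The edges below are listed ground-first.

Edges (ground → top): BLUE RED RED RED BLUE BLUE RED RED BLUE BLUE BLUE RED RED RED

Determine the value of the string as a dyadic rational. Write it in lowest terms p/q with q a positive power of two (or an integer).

1649/8192

Build G(s[:k]) for k = 1..14, string s = BLUE RED RED RED BLUE BLUE RED RED BLUE BLUE BLUE RED RED RED.
B: Left { 0 }, Right { · } ⇒ simplest 1
BR: Left { 0 }, Right { 1 } ⇒ simplest 1/2
BRR: Left { 0 }, Right { 1/2, 1 } ⇒ simplest 1/4
BRRR: Left { 0 }, Right { 1/4, 1/2, 1 } ⇒ simplest 1/8
BRRRB: Left { 0, 1/8 }, Right { 1/4, 1/2, 1 } ⇒ simplest 3/16
BRRRBB: Left { 0, 1/8, 3/16 }, Right { 1/4, 1/2, 1 } ⇒ simplest 7/32
BRRRBBR: Left { 0, 1/8, 3/16 }, Right { 7/32, 1/4, 1/2, 1 } ⇒ simplest 13/64
BRRRBBRR: Left { 0, 1/8, 3/16 }, Right { 13/64, 7/32, 1/4, 1/2, 1 } ⇒ simplest 25/128
BRRRBBRRB: Left { 0, 1/8, 3/16, 25/128 }, Right { 13/64, 7/32, 1/4, 1/2, 1 } ⇒ simplest 51/256
BRRRBBRRBB: Left { 0, 1/8, 3/16, 25/128, 51/256 }, Right { 13/64, 7/32, 1/4, 1/2, 1 } ⇒ simplest 103/512
BRRRBBRRBBB: Left { 0, 1/8, 3/16, 25/128, 51/256, 103/512 }, Right { 13/64, 7/32, 1/4, 1/2, 1 } ⇒ simplest 207/1024
BRRRBBRRBBBR: Left { 0, 1/8, 3/16, 25/128, 51/256, 103/512 }, Right { 207/1024, 13/64, 7/32, 1/4, 1/2, 1 } ⇒ simplest 413/2048
BRRRBBRRBBBRR: Left { 0, 1/8, 3/16, 25/128, 51/256, 103/512 }, Right { 413/2048, 207/1024, 13/64, 7/32, 1/4, 1/2, 1 } ⇒ simplest 825/4096
BRRRBBRRBBBRRR: Left { 0, 1/8, 3/16, 25/128, 51/256, 103/512 }, Right { 825/4096, 413/2048, 207/1024, 13/64, 7/32, 1/4, 1/2, 1 } ⇒ simplest 1649/8192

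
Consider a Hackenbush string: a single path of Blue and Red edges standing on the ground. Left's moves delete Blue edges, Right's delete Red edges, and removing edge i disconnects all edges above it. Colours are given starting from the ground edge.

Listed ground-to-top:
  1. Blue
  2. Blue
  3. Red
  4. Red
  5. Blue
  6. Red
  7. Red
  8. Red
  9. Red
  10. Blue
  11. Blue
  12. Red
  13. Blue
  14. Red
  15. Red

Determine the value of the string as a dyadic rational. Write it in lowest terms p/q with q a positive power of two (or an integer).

10345/8192

1 of 15 · B · max L 0 · min R +∞ => 1
2 of 15 · BB · max L 1 · min R +∞ => 2
3 of 15 · BBR · max L 1 · min R 2 => 3/2
4 of 15 · BBRR · max L 1 · min R 3/2 => 5/4
5 of 15 · BBRRB · max L 5/4 · min R 3/2 => 11/8
6 of 15 · BBRRBR · max L 5/4 · min R 11/8 => 21/16
7 of 15 · BBRRBRR · max L 5/4 · min R 21/16 => 41/32
8 of 15 · BBRRBRRR · max L 5/4 · min R 41/32 => 81/64
9 of 15 · BBRRBRRRR · max L 5/4 · min R 81/64 => 161/128
10 of 15 · BBRRBRRRRB · max L 161/128 · min R 81/64 => 323/256
11 of 15 · BBRRBRRRRBB · max L 323/256 · min R 81/64 => 647/512
12 of 15 · BBRRBRRRRBBR · max L 323/256 · min R 647/512 => 1293/1024
13 of 15 · BBRRBRRRRBBRB · max L 1293/1024 · min R 647/512 => 2587/2048
14 of 15 · BBRRBRRRRBBRBR · max L 1293/1024 · min R 2587/2048 => 5173/4096
15 of 15 · BBRRBRRRRBBRBRR · max L 1293/1024 · min R 5173/4096 => 10345/8192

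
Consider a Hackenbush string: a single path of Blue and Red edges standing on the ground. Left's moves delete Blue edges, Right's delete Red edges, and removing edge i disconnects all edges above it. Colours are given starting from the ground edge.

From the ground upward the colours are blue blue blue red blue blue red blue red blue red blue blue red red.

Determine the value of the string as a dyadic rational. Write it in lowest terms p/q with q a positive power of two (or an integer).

11609/4096

step 1: add blue to get b; options L={ 0 } R={ — } => 1
step 2: add blue to get bb; options L={ 0; 1 } R={ — } => 2
step 3: add blue to get bbb; options L={ 0; 1; 2 } R={ — } => 3
step 4: add red to get bbbr; options L={ 0; 1; 2 } R={ 3 } => 5/2
step 5: add blue to get bbbrb; options L={ 0; 1; 2; 5/2 } R={ 3 } => 11/4
step 6: add blue to get bbbrbb; options L={ 0; 1; 2; 5/2; 11/4 } R={ 3 } => 23/8
step 7: add red to get bbbrbbr; options L={ 0; 1; 2; 5/2; 11/4 } R={ 23/8; 3 } => 45/16
step 8: add blue to get bbbrbbrb; options L={ 0; 1; 2; 5/2; 11/4; 45/16 } R={ 23/8; 3 } => 91/32
step 9: add red to get bbbrbbrbr; options L={ 0; 1; 2; 5/2; 11/4; 45/16 } R={ 91/32; 23/8; 3 } => 181/64
step 10: add blue to get bbbrbbrbrb; options L={ 0; 1; 2; 5/2; 11/4; 45/16; 181/64 } R={ 91/32; 23/8; 3 } => 363/128
step 11: add red to get bbbrbbrbrbr; options L={ 0; 1; 2; 5/2; 11/4; 45/16; 181/64 } R={ 363/128; 91/32; 23/8; 3 } => 725/256
step 12: add blue to get bbbrbbrbrbrb; options L={ 0; 1; 2; 5/2; 11/4; 45/16; 181/64; 725/256 } R={ 363/128; 91/32; 23/8; 3 } => 1451/512
step 13: add blue to get bbbrbbrbrbrbb; options L={ 0; 1; 2; 5/2; 11/4; 45/16; 181/64; 725/256; 1451/512 } R={ 363/128; 91/32; 23/8; 3 } => 2903/1024
step 14: add red to get bbbrbbrbrbrbbr; options L={ 0; 1; 2; 5/2; 11/4; 45/16; 181/64; 725/256; 1451/512 } R={ 2903/1024; 363/128; 91/32; 23/8; 3 } => 5805/2048
step 15: add red to get bbbrbbrbrbrbbrr; options L={ 0; 1; 2; 5/2; 11/4; 45/16; 181/64; 725/256; 1451/512 } R={ 5805/2048; 2903/1024; 363/128; 91/32; 23/8; 3 } => 11609/4096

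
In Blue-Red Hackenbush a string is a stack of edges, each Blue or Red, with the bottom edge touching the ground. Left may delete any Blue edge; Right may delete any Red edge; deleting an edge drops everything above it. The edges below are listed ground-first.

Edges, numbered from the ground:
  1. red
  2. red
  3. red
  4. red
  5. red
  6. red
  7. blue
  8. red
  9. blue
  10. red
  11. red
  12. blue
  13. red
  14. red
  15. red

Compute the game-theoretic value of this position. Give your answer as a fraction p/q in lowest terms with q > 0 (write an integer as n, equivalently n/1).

-2927/512

Recurse on prefixes of the 15-edge string red red red red red red blue red blue red red blue red red red:
G(r) = { — | 0 } ⇒ -1
G(rr) = { — | -1; 0 } ⇒ -2
G(rrr) = { — | -2; -1; 0 } ⇒ -3
G(rrrr) = { — | -3; -2; -1; 0 } ⇒ -4
G(rrrrr) = { — | -4; -3; -2; -1; 0 } ⇒ -5
G(rrrrrr) = { — | -5; -4; -3; -2; -1; 0 } ⇒ -6
G(rrrrrrb) = { -6 | -5; -4; -3; -2; -1; 0 } ⇒ -11/2
G(rrrrrrbr) = { -6 | -11/2; -5; -4; -3; -2; -1; 0 } ⇒ -23/4
G(rrrrrrbrb) = { -6; -23/4 | -11/2; -5; -4; -3; -2; -1; 0 } ⇒ -45/8
G(rrrrrrbrbr) = { -6; -23/4 | -45/8; -11/2; -5; -4; -3; -2; -1; 0 } ⇒ -91/16
G(rrrrrrbrbrr) = { -6; -23/4 | -91/16; -45/8; -11/2; -5; -4; -3; -2; -1; 0 } ⇒ -183/32
G(rrrrrrbrbrrb) = { -6; -23/4; -183/32 | -91/16; -45/8; -11/2; -5; -4; -3; -2; -1; 0 } ⇒ -365/64
G(rrrrrrbrbrrbr) = { -6; -23/4; -183/32 | -365/64; -91/16; -45/8; -11/2; -5; -4; -3; -2; -1; 0 } ⇒ -731/128
G(rrrrrrbrbrrbrr) = { -6; -23/4; -183/32 | -731/128; -365/64; -91/16; -45/8; -11/2; -5; -4; -3; -2; -1; 0 } ⇒ -1463/256
G(rrrrrrbrbrrbrrr) = { -6; -23/4; -183/32 | -1463/256; -731/128; -365/64; -91/16; -45/8; -11/2; -5; -4; -3; -2; -1; 0 } ⇒ -2927/512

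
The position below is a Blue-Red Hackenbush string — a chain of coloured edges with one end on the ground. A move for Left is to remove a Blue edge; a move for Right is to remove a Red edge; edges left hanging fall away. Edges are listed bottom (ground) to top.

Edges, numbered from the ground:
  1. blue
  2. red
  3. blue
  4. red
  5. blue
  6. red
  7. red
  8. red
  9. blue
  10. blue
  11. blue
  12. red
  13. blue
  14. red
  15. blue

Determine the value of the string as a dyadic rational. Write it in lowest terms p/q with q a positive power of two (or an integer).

b: Left { 0 }, Right { (no moves) } = simplest 1
br: Left { 0 }, Right { 1 } = simplest 1/2
brb: Left { 0; 1/2 }, Right { 1 } = simplest 3/4
brbr: Left { 0; 1/2 }, Right { 3/4; 1 } = simplest 5/8
brbrb: Left { 0; 1/2; 5/8 }, Right { 3/4; 1 } = simplest 11/16
brbrbr: Left { 0; 1/2; 5/8 }, Right { 11/16; 3/4; 1 } = simplest 21/32
brbrbrr: Left { 0; 1/2; 5/8 }, Right { 21/32; 11/16; 3/4; 1 } = simplest 41/64
brbrbrrr: Left { 0; 1/2; 5/8 }, Right { 41/64; 21/32; 11/16; 3/4; 1 } = simplest 81/128
brbrbrrrb: Left { 0; 1/2; 5/8; 81/128 }, Right { 41/64; 21/32; 11/16; 3/4; 1 } = simplest 163/256
brbrbrrrbb: Left { 0; 1/2; 5/8; 81/128; 163/256 }, Right { 41/64; 21/32; 11/16; 3/4; 1 } = simplest 327/512
brbrbrrrbbb: Left { 0; 1/2; 5/8; 81/128; 163/256; 327/512 }, Right { 41/64; 21/32; 11/16; 3/4; 1 } = simplest 655/1024
brbrbrrrbbbr: Left { 0; 1/2; 5/8; 81/128; 163/256; 327/512 }, Right { 655/1024; 41/64; 21/32; 11/16; 3/4; 1 } = simplest 1309/2048
brbrbrrrbbbrb: Left { 0; 1/2; 5/8; 81/128; 163/256; 327/512; 1309/2048 }, Right { 655/1024; 41/64; 21/32; 11/16; 3/4; 1 } = simplest 2619/4096
brbrbrrrbbbrbr: Left { 0; 1/2; 5/8; 81/128; 163/256; 327/512; 1309/2048 }, Right { 2619/4096; 655/1024; 41/64; 21/32; 11/16; 3/4; 1 } = simplest 5237/8192
brbrbrrrbbbrbrb: Left { 0; 1/2; 5/8; 81/128; 163/256; 327/512; 1309/2048; 5237/8192 }, Right { 2619/4096; 655/1024; 41/64; 21/32; 11/16; 3/4; 1 } = simplest 10475/16384

10475/16384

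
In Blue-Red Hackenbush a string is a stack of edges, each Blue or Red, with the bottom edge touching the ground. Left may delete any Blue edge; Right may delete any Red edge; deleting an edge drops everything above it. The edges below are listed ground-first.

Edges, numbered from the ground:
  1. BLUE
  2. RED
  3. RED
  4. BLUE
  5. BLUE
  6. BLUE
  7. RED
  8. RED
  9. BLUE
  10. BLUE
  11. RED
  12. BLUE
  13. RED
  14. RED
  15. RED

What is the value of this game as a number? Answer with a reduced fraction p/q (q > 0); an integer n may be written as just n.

7377/16384

B: Left { 0 }, Right { (no moves) } so simplest 1
BR: Left { 0 }, Right { 1 } so simplest 1/2
BRR: Left { 0 }, Right { 1/2 1 } so simplest 1/4
BRRB: Left { 0 1/4 }, Right { 1/2 1 } so simplest 3/8
BRRBB: Left { 0 1/4 3/8 }, Right { 1/2 1 } so simplest 7/16
BRRBBB: Left { 0 1/4 3/8 7/16 }, Right { 1/2 1 } so simplest 15/32
BRRBBBR: Left { 0 1/4 3/8 7/16 }, Right { 15/32 1/2 1 } so simplest 29/64
BRRBBBRR: Left { 0 1/4 3/8 7/16 }, Right { 29/64 15/32 1/2 1 } so simplest 57/128
BRRBBBRRB: Left { 0 1/4 3/8 7/16 57/128 }, Right { 29/64 15/32 1/2 1 } so simplest 115/256
BRRBBBRRBB: Left { 0 1/4 3/8 7/16 57/128 115/256 }, Right { 29/64 15/32 1/2 1 } so simplest 231/512
BRRBBBRRBBR: Left { 0 1/4 3/8 7/16 57/128 115/256 }, Right { 231/512 29/64 15/32 1/2 1 } so simplest 461/1024
BRRBBBRRBBRB: Left { 0 1/4 3/8 7/16 57/128 115/256 461/1024 }, Right { 231/512 29/64 15/32 1/2 1 } so simplest 923/2048
BRRBBBRRBBRBR: Left { 0 1/4 3/8 7/16 57/128 115/256 461/1024 }, Right { 923/2048 231/512 29/64 15/32 1/2 1 } so simplest 1845/4096
BRRBBBRRBBRBRR: Left { 0 1/4 3/8 7/16 57/128 115/256 461/1024 }, Right { 1845/4096 923/2048 231/512 29/64 15/32 1/2 1 } so simplest 3689/8192
BRRBBBRRBBRBRRR: Left { 0 1/4 3/8 7/16 57/128 115/256 461/1024 }, Right { 3689/8192 1845/4096 923/2048 231/512 29/64 15/32 1/2 1 } so simplest 7377/16384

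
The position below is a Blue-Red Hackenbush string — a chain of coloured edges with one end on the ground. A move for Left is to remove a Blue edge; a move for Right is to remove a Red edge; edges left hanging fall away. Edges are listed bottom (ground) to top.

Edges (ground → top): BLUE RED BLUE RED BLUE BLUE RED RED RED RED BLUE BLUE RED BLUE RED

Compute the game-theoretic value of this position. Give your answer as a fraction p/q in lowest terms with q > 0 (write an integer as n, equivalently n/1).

11317/16384

edge 1 of 15 (BLUE): { 0 | ∅ } → 1
edge 2 of 15 (RED): { 0 | 1 } → 1/2
edge 3 of 15 (BLUE): { 0, 1/2 | 1 } → 3/4
edge 4 of 15 (RED): { 0, 1/2 | 3/4, 1 } → 5/8
edge 5 of 15 (BLUE): { 0, 1/2, 5/8 | 3/4, 1 } → 11/16
edge 6 of 15 (BLUE): { 0, 1/2, 5/8, 11/16 | 3/4, 1 } → 23/32
edge 7 of 15 (RED): { 0, 1/2, 5/8, 11/16 | 23/32, 3/4, 1 } → 45/64
edge 8 of 15 (RED): { 0, 1/2, 5/8, 11/16 | 45/64, 23/32, 3/4, 1 } → 89/128
edge 9 of 15 (RED): { 0, 1/2, 5/8, 11/16 | 89/128, 45/64, 23/32, 3/4, 1 } → 177/256
edge 10 of 15 (RED): { 0, 1/2, 5/8, 11/16 | 177/256, 89/128, 45/64, 23/32, 3/4, 1 } → 353/512
edge 11 of 15 (BLUE): { 0, 1/2, 5/8, 11/16, 353/512 | 177/256, 89/128, 45/64, 23/32, 3/4, 1 } → 707/1024
edge 12 of 15 (BLUE): { 0, 1/2, 5/8, 11/16, 353/512, 707/1024 | 177/256, 89/128, 45/64, 23/32, 3/4, 1 } → 1415/2048
edge 13 of 15 (RED): { 0, 1/2, 5/8, 11/16, 353/512, 707/1024 | 1415/2048, 177/256, 89/128, 45/64, 23/32, 3/4, 1 } → 2829/4096
edge 14 of 15 (BLUE): { 0, 1/2, 5/8, 11/16, 353/512, 707/1024, 2829/4096 | 1415/2048, 177/256, 89/128, 45/64, 23/32, 3/4, 1 } → 5659/8192
edge 15 of 15 (RED): { 0, 1/2, 5/8, 11/16, 353/512, 707/1024, 2829/4096 | 5659/8192, 1415/2048, 177/256, 89/128, 45/64, 23/32, 3/4, 1 } → 11317/16384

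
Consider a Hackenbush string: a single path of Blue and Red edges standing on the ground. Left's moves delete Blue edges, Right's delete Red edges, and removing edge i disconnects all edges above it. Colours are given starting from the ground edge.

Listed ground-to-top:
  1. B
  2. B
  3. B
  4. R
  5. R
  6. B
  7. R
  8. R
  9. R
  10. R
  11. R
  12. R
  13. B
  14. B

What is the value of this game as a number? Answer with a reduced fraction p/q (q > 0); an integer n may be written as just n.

4615/2048

1 of 14 · B · max L 0 · min R +∞ so 1
2 of 14 · BB · max L 1 · min R +∞ so 2
3 of 14 · BBB · max L 2 · min R +∞ so 3
4 of 14 · BBBR · max L 2 · min R 3 so 5/2
5 of 14 · BBBRR · max L 2 · min R 5/2 so 9/4
6 of 14 · BBBRRB · max L 9/4 · min R 5/2 so 19/8
7 of 14 · BBBRRBR · max L 9/4 · min R 19/8 so 37/16
8 of 14 · BBBRRBRR · max L 9/4 · min R 37/16 so 73/32
9 of 14 · BBBRRBRRR · max L 9/4 · min R 73/32 so 145/64
10 of 14 · BBBRRBRRRR · max L 9/4 · min R 145/64 so 289/128
11 of 14 · BBBRRBRRRRR · max L 9/4 · min R 289/128 so 577/256
12 of 14 · BBBRRBRRRRRR · max L 9/4 · min R 577/256 so 1153/512
13 of 14 · BBBRRBRRRRRRB · max L 1153/512 · min R 577/256 so 2307/1024
14 of 14 · BBBRRBRRRRRRBB · max L 2307/1024 · min R 577/256 so 4615/2048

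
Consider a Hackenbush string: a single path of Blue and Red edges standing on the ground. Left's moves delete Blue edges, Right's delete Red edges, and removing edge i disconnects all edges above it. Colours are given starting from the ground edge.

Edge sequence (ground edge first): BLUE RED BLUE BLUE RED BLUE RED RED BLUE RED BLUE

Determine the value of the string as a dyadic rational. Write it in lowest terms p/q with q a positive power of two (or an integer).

value_1 [B]  L=[0]  R=[·]  gives 1
value_2 [BR]  L=[0]  R=[1]  gives 1/2
value_3 [BRB]  L=[0 1/2]  R=[1]  gives 3/4
value_4 [BRBB]  L=[0 1/2 3/4]  R=[1]  gives 7/8
value_5 [BRBBR]  L=[0 1/2 3/4]  R=[7/8 1]  gives 13/16
value_6 [BRBBRB]  L=[0 1/2 3/4 13/16]  R=[7/8 1]  gives 27/32
value_7 [BRBBRBR]  L=[0 1/2 3/4 13/16]  R=[27/32 7/8 1]  gives 53/64
value_8 [BRBBRBRR]  L=[0 1/2 3/4 13/16]  R=[53/64 27/32 7/8 1]  gives 105/128
value_9 [BRBBRBRRB]  L=[0 1/2 3/4 13/16 105/128]  R=[53/64 27/32 7/8 1]  gives 211/256
value_10 [BRBBRBRRBR]  L=[0 1/2 3/4 13/16 105/128]  R=[211/256 53/64 27/32 7/8 1]  gives 421/512
value_11 [BRBBRBRRBRB]  L=[0 1/2 3/4 13/16 105/128 421/512]  R=[211/256 53/64 27/32 7/8 1]  gives 843/1024

843/1024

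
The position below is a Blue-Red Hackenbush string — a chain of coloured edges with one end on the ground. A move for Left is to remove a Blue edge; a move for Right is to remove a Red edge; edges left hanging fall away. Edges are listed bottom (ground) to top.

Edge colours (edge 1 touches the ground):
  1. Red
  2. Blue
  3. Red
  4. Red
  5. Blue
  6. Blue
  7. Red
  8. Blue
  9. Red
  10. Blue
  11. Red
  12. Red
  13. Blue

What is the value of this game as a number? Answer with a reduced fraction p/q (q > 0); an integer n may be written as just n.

g(R) = {  | 0 } = -1
g(RB) = { -1 | 0 } = -1/2
g(RBR) = { -1 | -1/2; 0 } = -3/4
g(RBRR) = { -1 | -3/4; -1/2; 0 } = -7/8
g(RBRRB) = { -1; -7/8 | -3/4; -1/2; 0 } = -13/16
g(RBRRBB) = { -1; -7/8; -13/16 | -3/4; -1/2; 0 } = -25/32
g(RBRRBBR) = { -1; -7/8; -13/16 | -25/32; -3/4; -1/2; 0 } = -51/64
g(RBRRBBRB) = { -1; -7/8; -13/16; -51/64 | -25/32; -3/4; -1/2; 0 } = -101/128
g(RBRRBBRBR) = { -1; -7/8; -13/16; -51/64 | -101/128; -25/32; -3/4; -1/2; 0 } = -203/256
g(RBRRBBRBRB) = { -1; -7/8; -13/16; -51/64; -203/256 | -101/128; -25/32; -3/4; -1/2; 0 } = -405/512
g(RBRRBBRBRBR) = { -1; -7/8; -13/16; -51/64; -203/256 | -405/512; -101/128; -25/32; -3/4; -1/2; 0 } = -811/1024
g(RBRRBBRBRBRR) = { -1; -7/8; -13/16; -51/64; -203/256 | -811/1024; -405/512; -101/128; -25/32; -3/4; -1/2; 0 } = -1623/2048
g(RBRRBBRBRBRRB) = { -1; -7/8; -13/16; -51/64; -203/256; -1623/2048 | -811/1024; -405/512; -101/128; -25/32; -3/4; -1/2; 0 } = -3245/4096

-3245/4096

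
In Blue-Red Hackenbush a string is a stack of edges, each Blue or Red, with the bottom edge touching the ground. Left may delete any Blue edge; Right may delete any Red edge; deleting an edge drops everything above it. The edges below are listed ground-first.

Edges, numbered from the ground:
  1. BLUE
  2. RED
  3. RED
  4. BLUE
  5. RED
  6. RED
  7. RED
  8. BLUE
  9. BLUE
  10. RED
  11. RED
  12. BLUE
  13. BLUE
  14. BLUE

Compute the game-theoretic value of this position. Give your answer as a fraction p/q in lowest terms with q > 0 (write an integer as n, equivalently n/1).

2255/8192

Build v(s[:k]) for k = 1..14, string s = BLUE RED RED BLUE RED RED RED BLUE BLUE RED RED BLUE BLUE BLUE.
v_1 [B]  L=[0]  R=[∅]  so 1
v_2 [BR]  L=[0]  R=[1]  so 1/2
v_3 [BRR]  L=[0]  R=[1/2; 1]  so 1/4
v_4 [BRRB]  L=[0; 1/4]  R=[1/2; 1]  so 3/8
v_5 [BRRBR]  L=[0; 1/4]  R=[3/8; 1/2; 1]  so 5/16
v_6 [BRRBRR]  L=[0; 1/4]  R=[5/16; 3/8; 1/2; 1]  so 9/32
v_7 [BRRBRRR]  L=[0; 1/4]  R=[9/32; 5/16; 3/8; 1/2; 1]  so 17/64
v_8 [BRRBRRRB]  L=[0; 1/4; 17/64]  R=[9/32; 5/16; 3/8; 1/2; 1]  so 35/128
v_9 [BRRBRRRBB]  L=[0; 1/4; 17/64; 35/128]  R=[9/32; 5/16; 3/8; 1/2; 1]  so 71/256
v_10 [BRRBRRRBBR]  L=[0; 1/4; 17/64; 35/128]  R=[71/256; 9/32; 5/16; 3/8; 1/2; 1]  so 141/512
v_11 [BRRBRRRBBRR]  L=[0; 1/4; 17/64; 35/128]  R=[141/512; 71/256; 9/32; 5/16; 3/8; 1/2; 1]  so 281/1024
v_12 [BRRBRRRBBRRB]  L=[0; 1/4; 17/64; 35/128; 281/1024]  R=[141/512; 71/256; 9/32; 5/16; 3/8; 1/2; 1]  so 563/2048
v_13 [BRRBRRRBBRRBB]  L=[0; 1/4; 17/64; 35/128; 281/1024; 563/2048]  R=[141/512; 71/256; 9/32; 5/16; 3/8; 1/2; 1]  so 1127/4096
v_14 [BRRBRRRBBRRBBB]  L=[0; 1/4; 17/64; 35/128; 281/1024; 563/2048; 1127/4096]  R=[141/512; 71/256; 9/32; 5/16; 3/8; 1/2; 1]  so 2255/8192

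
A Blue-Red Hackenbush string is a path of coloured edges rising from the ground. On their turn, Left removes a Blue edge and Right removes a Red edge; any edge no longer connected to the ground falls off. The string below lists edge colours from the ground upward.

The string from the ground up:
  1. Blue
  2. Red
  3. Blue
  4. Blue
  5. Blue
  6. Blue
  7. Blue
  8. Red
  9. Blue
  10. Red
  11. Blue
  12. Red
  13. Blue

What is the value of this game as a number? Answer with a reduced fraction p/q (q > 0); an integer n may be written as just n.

4011/4096

value_1 [B]  L=[0]  R=[·]  — 1
value_2 [BR]  L=[0]  R=[1]  — 1/2
value_3 [BRB]  L=[0; 1/2]  R=[1]  — 3/4
value_4 [BRBB]  L=[0; 1/2; 3/4]  R=[1]  — 7/8
value_5 [BRBBB]  L=[0; 1/2; 3/4; 7/8]  R=[1]  — 15/16
value_6 [BRBBBB]  L=[0; 1/2; 3/4; 7/8; 15/16]  R=[1]  — 31/32
value_7 [BRBBBBB]  L=[0; 1/2; 3/4; 7/8; 15/16; 31/32]  R=[1]  — 63/64
value_8 [BRBBBBBR]  L=[0; 1/2; 3/4; 7/8; 15/16; 31/32]  R=[63/64; 1]  — 125/128
value_9 [BRBBBBBRB]  L=[0; 1/2; 3/4; 7/8; 15/16; 31/32; 125/128]  R=[63/64; 1]  — 251/256
value_10 [BRBBBBBRBR]  L=[0; 1/2; 3/4; 7/8; 15/16; 31/32; 125/128]  R=[251/256; 63/64; 1]  — 501/512
value_11 [BRBBBBBRBRB]  L=[0; 1/2; 3/4; 7/8; 15/16; 31/32; 125/128; 501/512]  R=[251/256; 63/64; 1]  — 1003/1024
value_12 [BRBBBBBRBRBR]  L=[0; 1/2; 3/4; 7/8; 15/16; 31/32; 125/128; 501/512]  R=[1003/1024; 251/256; 63/64; 1]  — 2005/2048
value_13 [BRBBBBBRBRBRB]  L=[0; 1/2; 3/4; 7/8; 15/16; 31/32; 125/128; 501/512; 2005/2048]  R=[1003/1024; 251/256; 63/64; 1]  — 4011/4096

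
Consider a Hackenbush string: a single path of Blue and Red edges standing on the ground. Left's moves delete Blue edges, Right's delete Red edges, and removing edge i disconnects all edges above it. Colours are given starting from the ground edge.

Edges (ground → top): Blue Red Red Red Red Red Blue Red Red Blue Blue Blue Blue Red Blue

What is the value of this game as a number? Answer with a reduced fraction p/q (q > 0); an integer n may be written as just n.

Recurse on prefixes of the 15-edge string Blue Red Red Red Red Red Blue Red Red Blue Blue Blue Blue Red Blue:
step 1: add Blue to get B; options L={ 0 } R={ ∅ } -> 1
step 2: add Red to get BR; options L={ 0 } R={ 1 } -> 1/2
step 3: add Red to get BRR; options L={ 0 } R={ 1/2; 1 } -> 1/4
step 4: add Red to get BRRR; options L={ 0 } R={ 1/4; 1/2; 1 } -> 1/8
step 5: add Red to get BRRRR; options L={ 0 } R={ 1/8; 1/4; 1/2; 1 } -> 1/16
step 6: add Red to get BRRRRR; options L={ 0 } R={ 1/16; 1/8; 1/4; 1/2; 1 } -> 1/32
step 7: add Blue to get BRRRRRB; options L={ 0; 1/32 } R={ 1/16; 1/8; 1/4; 1/2; 1 } -> 3/64
step 8: add Red to get BRRRRRBR; options L={ 0; 1/32 } R={ 3/64; 1/16; 1/8; 1/4; 1/2; 1 } -> 5/128
step 9: add Red to get BRRRRRBRR; options L={ 0; 1/32 } R={ 5/128; 3/64; 1/16; 1/8; 1/4; 1/2; 1 } -> 9/256
step 10: add Blue to get BRRRRRBRRB; options L={ 0; 1/32; 9/256 } R={ 5/128; 3/64; 1/16; 1/8; 1/4; 1/2; 1 } -> 19/512
step 11: add Blue to get BRRRRRBRRBB; options L={ 0; 1/32; 9/256; 19/512 } R={ 5/128; 3/64; 1/16; 1/8; 1/4; 1/2; 1 } -> 39/1024
step 12: add Blue to get BRRRRRBRRBBB; options L={ 0; 1/32; 9/256; 19/512; 39/1024 } R={ 5/128; 3/64; 1/16; 1/8; 1/4; 1/2; 1 } -> 79/2048
step 13: add Blue to get BRRRRRBRRBBBB; options L={ 0; 1/32; 9/256; 19/512; 39/1024; 79/2048 } R={ 5/128; 3/64; 1/16; 1/8; 1/4; 1/2; 1 } -> 159/4096
step 14: add Red to get BRRRRRBRRBBBBR; options L={ 0; 1/32; 9/256; 19/512; 39/1024; 79/2048 } R={ 159/4096; 5/128; 3/64; 1/16; 1/8; 1/4; 1/2; 1 } -> 317/8192
step 15: add Blue to get BRRRRRBRRBBBBRB; options L={ 0; 1/32; 9/256; 19/512; 39/1024; 79/2048; 317/8192 } R={ 159/4096; 5/128; 3/64; 1/16; 1/8; 1/4; 1/2; 1 } -> 635/16384

635/16384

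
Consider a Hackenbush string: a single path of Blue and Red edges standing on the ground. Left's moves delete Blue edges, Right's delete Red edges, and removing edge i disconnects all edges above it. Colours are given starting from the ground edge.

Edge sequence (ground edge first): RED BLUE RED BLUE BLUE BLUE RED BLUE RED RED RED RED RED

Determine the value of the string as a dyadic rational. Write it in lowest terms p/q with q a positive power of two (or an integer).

-2239/4096

Build v(s[:k]) for k = 1..13, string s = RED BLUE RED BLUE BLUE BLUE RED BLUE RED RED RED RED RED.
1 of 13 · R · max L −∞ · min R 0 ⇒ -1
2 of 13 · RB · max L -1 · min R 0 ⇒ -1/2
3 of 13 · RBR · max L -1 · min R -1/2 ⇒ -3/4
4 of 13 · RBRB · max L -3/4 · min R -1/2 ⇒ -5/8
5 of 13 · RBRBB · max L -5/8 · min R -1/2 ⇒ -9/16
6 of 13 · RBRBBB · max L -9/16 · min R -1/2 ⇒ -17/32
7 of 13 · RBRBBBR · max L -9/16 · min R -17/32 ⇒ -35/64
8 of 13 · RBRBBBRB · max L -35/64 · min R -17/32 ⇒ -69/128
9 of 13 · RBRBBBRBR · max L -35/64 · min R -69/128 ⇒ -139/256
10 of 13 · RBRBBBRBRR · max L -35/64 · min R -139/256 ⇒ -279/512
11 of 13 · RBRBBBRBRRR · max L -35/64 · min R -279/512 ⇒ -559/1024
12 of 13 · RBRBBBRBRRRR · max L -35/64 · min R -559/1024 ⇒ -1119/2048
13 of 13 · RBRBBBRBRRRRR · max L -35/64 · min R -1119/2048 ⇒ -2239/4096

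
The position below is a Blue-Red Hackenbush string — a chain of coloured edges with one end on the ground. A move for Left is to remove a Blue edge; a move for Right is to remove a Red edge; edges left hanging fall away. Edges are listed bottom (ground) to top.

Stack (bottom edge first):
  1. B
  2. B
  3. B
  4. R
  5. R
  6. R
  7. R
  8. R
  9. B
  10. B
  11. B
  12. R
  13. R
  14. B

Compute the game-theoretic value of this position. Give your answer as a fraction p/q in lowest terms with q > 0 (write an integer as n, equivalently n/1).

4211/2048

Recurse on prefixes of the 14-edge string B B B R R R R R B B B R R B:
edge 1 of 14 (B): { 0 |  } so 1
edge 2 of 14 (B): { 0; 1 |  } so 2
edge 3 of 14 (B): { 0; 1; 2 |  } so 3
edge 4 of 14 (R): { 0; 1; 2 | 3 } so 5/2
edge 5 of 14 (R): { 0; 1; 2 | 5/2; 3 } so 9/4
edge 6 of 14 (R): { 0; 1; 2 | 9/4; 5/2; 3 } so 17/8
edge 7 of 14 (R): { 0; 1; 2 | 17/8; 9/4; 5/2; 3 } so 33/16
edge 8 of 14 (R): { 0; 1; 2 | 33/16; 17/8; 9/4; 5/2; 3 } so 65/32
edge 9 of 14 (B): { 0; 1; 2; 65/32 | 33/16; 17/8; 9/4; 5/2; 3 } so 131/64
edge 10 of 14 (B): { 0; 1; 2; 65/32; 131/64 | 33/16; 17/8; 9/4; 5/2; 3 } so 263/128
edge 11 of 14 (B): { 0; 1; 2; 65/32; 131/64; 263/128 | 33/16; 17/8; 9/4; 5/2; 3 } so 527/256
edge 12 of 14 (R): { 0; 1; 2; 65/32; 131/64; 263/128 | 527/256; 33/16; 17/8; 9/4; 5/2; 3 } so 1053/512
edge 13 of 14 (R): { 0; 1; 2; 65/32; 131/64; 263/128 | 1053/512; 527/256; 33/16; 17/8; 9/4; 5/2; 3 } so 2105/1024
edge 14 of 14 (B): { 0; 1; 2; 65/32; 131/64; 263/128; 2105/1024 | 1053/512; 527/256; 33/16; 17/8; 9/4; 5/2; 3 } so 4211/2048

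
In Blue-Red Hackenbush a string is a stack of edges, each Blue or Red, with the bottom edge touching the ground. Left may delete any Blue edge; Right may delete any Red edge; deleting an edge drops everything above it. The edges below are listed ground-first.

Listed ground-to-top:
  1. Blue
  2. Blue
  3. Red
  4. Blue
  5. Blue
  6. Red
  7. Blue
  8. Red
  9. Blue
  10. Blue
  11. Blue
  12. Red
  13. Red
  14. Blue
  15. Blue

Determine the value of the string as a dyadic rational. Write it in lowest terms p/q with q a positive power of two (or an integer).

B: Left { 0 }, Right { — } — simplest 1
BB: Left { 0, 1 }, Right { — } — simplest 2
BBR: Left { 0, 1 }, Right { 2 } — simplest 3/2
BBRB: Left { 0, 1, 3/2 }, Right { 2 } — simplest 7/4
BBRBB: Left { 0, 1, 3/2, 7/4 }, Right { 2 } — simplest 15/8
BBRBBR: Left { 0, 1, 3/2, 7/4 }, Right { 15/8, 2 } — simplest 29/16
BBRBBRB: Left { 0, 1, 3/2, 7/4, 29/16 }, Right { 15/8, 2 } — simplest 59/32
BBRBBRBR: Left { 0, 1, 3/2, 7/4, 29/16 }, Right { 59/32, 15/8, 2 } — simplest 117/64
BBRBBRBRB: Left { 0, 1, 3/2, 7/4, 29/16, 117/64 }, Right { 59/32, 15/8, 2 } — simplest 235/128
BBRBBRBRBB: Left { 0, 1, 3/2, 7/4, 29/16, 117/64, 235/128 }, Right { 59/32, 15/8, 2 } — simplest 471/256
BBRBBRBRBBB: Left { 0, 1, 3/2, 7/4, 29/16, 117/64, 235/128, 471/256 }, Right { 59/32, 15/8, 2 } — simplest 943/512
BBRBBRBRBBBR: Left { 0, 1, 3/2, 7/4, 29/16, 117/64, 235/128, 471/256 }, Right { 943/512, 59/32, 15/8, 2 } — simplest 1885/1024
BBRBBRBRBBBRR: Left { 0, 1, 3/2, 7/4, 29/16, 117/64, 235/128, 471/256 }, Right { 1885/1024, 943/512, 59/32, 15/8, 2 } — simplest 3769/2048
BBRBBRBRBBBRRB: Left { 0, 1, 3/2, 7/4, 29/16, 117/64, 235/128, 471/256, 3769/2048 }, Right { 1885/1024, 943/512, 59/32, 15/8, 2 } — simplest 7539/4096
BBRBBRBRBBBRRBB: Left { 0, 1, 3/2, 7/4, 29/16, 117/64, 235/128, 471/256, 3769/2048, 7539/4096 }, Right { 1885/1024, 943/512, 59/32, 15/8, 2 } — simplest 15079/8192

15079/8192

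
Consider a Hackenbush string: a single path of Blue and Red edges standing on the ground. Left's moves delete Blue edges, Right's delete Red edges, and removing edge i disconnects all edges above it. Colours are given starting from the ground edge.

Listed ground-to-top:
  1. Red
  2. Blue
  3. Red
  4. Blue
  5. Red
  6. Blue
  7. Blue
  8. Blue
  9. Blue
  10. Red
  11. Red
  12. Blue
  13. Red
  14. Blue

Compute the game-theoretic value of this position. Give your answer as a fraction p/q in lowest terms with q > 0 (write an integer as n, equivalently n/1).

Build val(s[:k]) for k = 1..14, string s = Red Blue Red Blue Red Blue Blue Blue Blue Red Red Blue Red Blue.
step 1: add Red to get R; options L={ ∅ } R={ 0 } => -1
step 2: add Blue to get RB; options L={ -1 } R={ 0 } => -1/2
step 3: add Red to get RBR; options L={ -1 } R={ -1/2; 0 } => -3/4
step 4: add Blue to get RBRB; options L={ -1; -3/4 } R={ -1/2; 0 } => -5/8
step 5: add Red to get RBRBR; options L={ -1; -3/4 } R={ -5/8; -1/2; 0 } => -11/16
step 6: add Blue to get RBRBRB; options L={ -1; -3/4; -11/16 } R={ -5/8; -1/2; 0 } => -21/32
step 7: add Blue to get RBRBRBB; options L={ -1; -3/4; -11/16; -21/32 } R={ -5/8; -1/2; 0 } => -41/64
step 8: add Blue to get RBRBRBBB; options L={ -1; -3/4; -11/16; -21/32; -41/64 } R={ -5/8; -1/2; 0 } => -81/128
step 9: add Blue to get RBRBRBBBB; options L={ -1; -3/4; -11/16; -21/32; -41/64; -81/128 } R={ -5/8; -1/2; 0 } => -161/256
step 10: add Red to get RBRBRBBBBR; options L={ -1; -3/4; -11/16; -21/32; -41/64; -81/128 } R={ -161/256; -5/8; -1/2; 0 } => -323/512
step 11: add Red to get RBRBRBBBBRR; options L={ -1; -3/4; -11/16; -21/32; -41/64; -81/128 } R={ -323/512; -161/256; -5/8; -1/2; 0 } => -647/1024
step 12: add Blue to get RBRBRBBBBRRB; options L={ -1; -3/4; -11/16; -21/32; -41/64; -81/128; -647/1024 } R={ -323/512; -161/256; -5/8; -1/2; 0 } => -1293/2048
step 13: add Red to get RBRBRBBBBRRBR; options L={ -1; -3/4; -11/16; -21/32; -41/64; -81/128; -647/1024 } R={ -1293/2048; -323/512; -161/256; -5/8; -1/2; 0 } => -2587/4096
step 14: add Blue to get RBRBRBBBBRRBRB; options L={ -1; -3/4; -11/16; -21/32; -41/64; -81/128; -647/1024; -2587/4096 } R={ -1293/2048; -323/512; -161/256; -5/8; -1/2; 0 } => -5173/8192

-5173/8192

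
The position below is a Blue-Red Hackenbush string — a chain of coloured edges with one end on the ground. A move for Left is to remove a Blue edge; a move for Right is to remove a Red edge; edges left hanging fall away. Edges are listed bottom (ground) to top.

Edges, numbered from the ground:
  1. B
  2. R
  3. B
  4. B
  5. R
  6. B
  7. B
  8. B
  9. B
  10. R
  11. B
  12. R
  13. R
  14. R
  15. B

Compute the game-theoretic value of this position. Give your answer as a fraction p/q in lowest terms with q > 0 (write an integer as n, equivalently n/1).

14243/16384

B: Left { 0 }, Right { ∅ } ⇒ simplest 1
BR: Left { 0 }, Right { 1 } ⇒ simplest 1/2
BRB: Left { 0 1/2 }, Right { 1 } ⇒ simplest 3/4
BRBB: Left { 0 1/2 3/4 }, Right { 1 } ⇒ simplest 7/8
BRBBR: Left { 0 1/2 3/4 }, Right { 7/8 1 } ⇒ simplest 13/16
BRBBRB: Left { 0 1/2 3/4 13/16 }, Right { 7/8 1 } ⇒ simplest 27/32
BRBBRBB: Left { 0 1/2 3/4 13/16 27/32 }, Right { 7/8 1 } ⇒ simplest 55/64
BRBBRBBB: Left { 0 1/2 3/4 13/16 27/32 55/64 }, Right { 7/8 1 } ⇒ simplest 111/128
BRBBRBBBB: Left { 0 1/2 3/4 13/16 27/32 55/64 111/128 }, Right { 7/8 1 } ⇒ simplest 223/256
BRBBRBBBBR: Left { 0 1/2 3/4 13/16 27/32 55/64 111/128 }, Right { 223/256 7/8 1 } ⇒ simplest 445/512
BRBBRBBBBRB: Left { 0 1/2 3/4 13/16 27/32 55/64 111/128 445/512 }, Right { 223/256 7/8 1 } ⇒ simplest 891/1024
BRBBRBBBBRBR: Left { 0 1/2 3/4 13/16 27/32 55/64 111/128 445/512 }, Right { 891/1024 223/256 7/8 1 } ⇒ simplest 1781/2048
BRBBRBBBBRBRR: Left { 0 1/2 3/4 13/16 27/32 55/64 111/128 445/512 }, Right { 1781/2048 891/1024 223/256 7/8 1 } ⇒ simplest 3561/4096
BRBBRBBBBRBRRR: Left { 0 1/2 3/4 13/16 27/32 55/64 111/128 445/512 }, Right { 3561/4096 1781/2048 891/1024 223/256 7/8 1 } ⇒ simplest 7121/8192
BRBBRBBBBRBRRRB: Left { 0 1/2 3/4 13/16 27/32 55/64 111/128 445/512 7121/8192 }, Right { 3561/4096 1781/2048 891/1024 223/256 7/8 1 } ⇒ simplest 14243/16384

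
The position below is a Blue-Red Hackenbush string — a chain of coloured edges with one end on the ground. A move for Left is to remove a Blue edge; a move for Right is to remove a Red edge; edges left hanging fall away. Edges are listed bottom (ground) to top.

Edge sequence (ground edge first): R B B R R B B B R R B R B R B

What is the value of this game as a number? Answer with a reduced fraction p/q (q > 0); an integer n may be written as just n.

g(R) = { none | 0 } -> -1
g(RB) = { -1 | 0 } -> -1/2
g(RBB) = { -1; -1/2 | 0 } -> -1/4
g(RBBR) = { -1; -1/2 | -1/4; 0 } -> -3/8
g(RBBRR) = { -1; -1/2 | -3/8; -1/4; 0 } -> -7/16
g(RBBRRB) = { -1; -1/2; -7/16 | -3/8; -1/4; 0 } -> -13/32
g(RBBRRBB) = { -1; -1/2; -7/16; -13/32 | -3/8; -1/4; 0 } -> -25/64
g(RBBRRBBB) = { -1; -1/2; -7/16; -13/32; -25/64 | -3/8; -1/4; 0 } -> -49/128
g(RBBRRBBBR) = { -1; -1/2; -7/16; -13/32; -25/64 | -49/128; -3/8; -1/4; 0 } -> -99/256
g(RBBRRBBBRR) = { -1; -1/2; -7/16; -13/32; -25/64 | -99/256; -49/128; -3/8; -1/4; 0 } -> -199/512
g(RBBRRBBBRRB) = { -1; -1/2; -7/16; -13/32; -25/64; -199/512 | -99/256; -49/128; -3/8; -1/4; 0 } -> -397/1024
g(RBBRRBBBRRBR) = { -1; -1/2; -7/16; -13/32; -25/64; -199/512 | -397/1024; -99/256; -49/128; -3/8; -1/4; 0 } -> -795/2048
g(RBBRRBBBRRBRB) = { -1; -1/2; -7/16; -13/32; -25/64; -199/512; -795/2048 | -397/1024; -99/256; -49/128; -3/8; -1/4; 0 } -> -1589/4096
g(RBBRRBBBRRBRBR) = { -1; -1/2; -7/16; -13/32; -25/64; -199/512; -795/2048 | -1589/4096; -397/1024; -99/256; -49/128; -3/8; -1/4; 0 } -> -3179/8192
g(RBBRRBBBRRBRBRB) = { -1; -1/2; -7/16; -13/32; -25/64; -199/512; -795/2048; -3179/8192 | -1589/4096; -397/1024; -99/256; -49/128; -3/8; -1/4; 0 } -> -6357/16384

-6357/16384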